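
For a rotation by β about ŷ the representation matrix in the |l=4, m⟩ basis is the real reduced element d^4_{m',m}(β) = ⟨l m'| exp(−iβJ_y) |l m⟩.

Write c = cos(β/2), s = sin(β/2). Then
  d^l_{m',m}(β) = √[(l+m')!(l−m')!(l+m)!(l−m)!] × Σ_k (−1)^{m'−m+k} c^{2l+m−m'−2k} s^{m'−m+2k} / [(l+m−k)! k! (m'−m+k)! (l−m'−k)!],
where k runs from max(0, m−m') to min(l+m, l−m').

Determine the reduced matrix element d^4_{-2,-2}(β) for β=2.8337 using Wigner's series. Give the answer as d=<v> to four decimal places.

d=0.0078

d^4_{-2,-2}(β=2.8337) via Wigner's sum:
c=cos(2.8337/2)=0.153339, s=sin(2.8337/2)=0.988174; N=√[2·720·2·720]=1440.000000
k: max(0,(-2)−(-2))=0 … min(4+(-2),4−(-2))=2
  k=0: (−1)^0·1440.0000/(1440)·0.1533^8·0.9882^0 = +0.000000
  k=1: (−1)^1·1440.0000/(120)·0.1533^6·0.9882^2 = -0.000152
  k=2: (−1)^2·1440.0000/(96)·0.1533^4·0.9882^4 = +0.007907
d^4_{-2,-2}(2.8337) = +0.000000 -0.000152 +0.007907 = +0.007755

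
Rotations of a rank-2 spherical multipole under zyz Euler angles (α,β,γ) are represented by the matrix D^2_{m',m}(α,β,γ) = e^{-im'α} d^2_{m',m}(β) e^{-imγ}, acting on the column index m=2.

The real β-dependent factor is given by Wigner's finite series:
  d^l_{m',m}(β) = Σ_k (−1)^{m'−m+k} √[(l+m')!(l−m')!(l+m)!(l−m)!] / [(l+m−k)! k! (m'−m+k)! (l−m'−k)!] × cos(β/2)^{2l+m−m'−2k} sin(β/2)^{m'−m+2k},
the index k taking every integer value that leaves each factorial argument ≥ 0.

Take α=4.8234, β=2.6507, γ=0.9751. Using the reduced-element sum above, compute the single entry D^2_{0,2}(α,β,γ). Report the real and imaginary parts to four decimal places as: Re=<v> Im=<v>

First d^2_{0,2}(β=2.6507), then the phase factors e^{-i(0)α} and e^{-i(2)γ}:
With c≡cos(β/2)=0.242989 and s≡sin(β/2)=0.970029, N=[2·2·24·1]^{1/2}=9.797959
Admissible k: 2..2 (factorial args all ≥0)
  k=2: (−1)^0·9.7980/(4)·0.2430^2·0.9700^2 = +0.136088
d^2_{0,2}(2.6507) = +0.136088
Phases: e^{-i·(0)·4.8234}=+1.000000+0.000000i, e^{-i·(2)·0.9751}=-0.370367-0.928886i ⇒ D=-0.050402-0.126410i

Re=-0.0504 Im=-0.1264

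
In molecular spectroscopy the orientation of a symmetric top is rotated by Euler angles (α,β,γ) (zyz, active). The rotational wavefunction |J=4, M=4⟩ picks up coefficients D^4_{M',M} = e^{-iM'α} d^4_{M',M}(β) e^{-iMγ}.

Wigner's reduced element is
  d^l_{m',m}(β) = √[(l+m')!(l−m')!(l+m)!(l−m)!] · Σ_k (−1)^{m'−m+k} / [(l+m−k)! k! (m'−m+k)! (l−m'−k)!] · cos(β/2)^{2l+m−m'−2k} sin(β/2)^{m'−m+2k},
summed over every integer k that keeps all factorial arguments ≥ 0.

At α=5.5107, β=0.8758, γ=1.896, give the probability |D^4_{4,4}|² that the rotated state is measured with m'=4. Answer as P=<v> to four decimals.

D^4_{4,4}(5.5107,0.8758,1.896) = e^{-i·4·5.5107}·d^4_{4,4}(0.8758)·e^{-i·4·1.896}. Compute d first:
c=cos(0.8758/2)=0.905644, s=sin(0.8758/2)=0.424039; N=√[40320·1·40320·1]=40320.000000
The bounds max(0,m−m')=0 and min(l+m,l−m')=0 give 1 term
  k=0: (−1)^0·40320.0000/(40320)·0.9056^8·0.4240^0 = +0.452544
d^4_{4,4}(0.8758) = +0.452544
|D^4_{4,4}|² = |d^4_{4,4}(β)|² = (+0.452544)² = 0.204796 (the z-rotation phases have unit modulus)

P=0.2048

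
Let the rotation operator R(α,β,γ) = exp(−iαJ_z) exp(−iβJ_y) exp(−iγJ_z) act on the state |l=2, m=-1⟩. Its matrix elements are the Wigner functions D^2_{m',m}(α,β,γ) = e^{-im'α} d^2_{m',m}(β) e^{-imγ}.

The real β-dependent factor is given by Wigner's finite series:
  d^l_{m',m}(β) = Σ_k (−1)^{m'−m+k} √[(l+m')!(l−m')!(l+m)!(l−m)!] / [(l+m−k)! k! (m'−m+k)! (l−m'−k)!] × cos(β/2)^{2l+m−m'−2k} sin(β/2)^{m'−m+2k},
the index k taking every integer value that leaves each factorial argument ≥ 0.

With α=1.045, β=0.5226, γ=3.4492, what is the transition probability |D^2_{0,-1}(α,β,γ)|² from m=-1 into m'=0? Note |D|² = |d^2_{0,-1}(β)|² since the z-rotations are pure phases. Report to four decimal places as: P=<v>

P=0.2806

D^2_{0,-1}(1.045,0.5226,3.4492) = e^{-i·0·1.045}·d^2_{0,-1}(0.5226)·e^{-i·-1·3.4492}. Compute d first:
c=cos(0.5226/2)=0.966055, s=sin(0.5226/2)=0.258337; N=√[2·2·1·6]=4.898979
Admissible k: 0..1 (factorial args all ≥0)
  k=0: (−1)^1·4.8990/(2)·0.9661^3·0.2583^1 = -0.570515
  k=1: (−1)^2·4.8990/(2)·0.9661^1·0.2583^3 = +0.040798
d^2_{0,-1}(0.5226) = -0.570515 +0.040798 = -0.529717
|D^2_{0,-1}|² = |d^2_{0,-1}(β)|² = (-0.529717)² = 0.280601 (the z-rotation phases have unit modulus)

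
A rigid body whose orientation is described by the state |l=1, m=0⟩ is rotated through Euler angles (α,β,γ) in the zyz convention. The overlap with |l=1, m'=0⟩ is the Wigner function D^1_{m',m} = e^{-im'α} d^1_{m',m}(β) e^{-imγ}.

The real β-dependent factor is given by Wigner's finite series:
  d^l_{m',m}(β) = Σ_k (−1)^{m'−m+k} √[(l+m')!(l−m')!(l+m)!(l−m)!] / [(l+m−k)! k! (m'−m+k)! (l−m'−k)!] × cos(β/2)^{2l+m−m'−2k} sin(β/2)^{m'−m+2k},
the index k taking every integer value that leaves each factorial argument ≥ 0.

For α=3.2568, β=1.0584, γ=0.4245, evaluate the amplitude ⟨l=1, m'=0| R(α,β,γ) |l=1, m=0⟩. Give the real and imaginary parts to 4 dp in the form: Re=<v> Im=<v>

Re=0.4903 Im=0.0000

Split into d^1_{0,0}(β=1.0584) × two z-phases.
With c≡cos(β/2)=0.863211 and s≡sin(β/2)=0.504843, N=[1·1·1·1]^{1/2}=1.000000
Admissible k: 0..1 (factorial args all ≥0)
  k=0: (−1)^0·1.0000/(1)·0.8632^2·0.5048^0 = +0.745134
  k=1: (−1)^1·1.0000/(1)·0.8632^0·0.5048^2 = -0.254866
d^1_{0,0}(1.0584) = +0.745134 -0.254866 = +0.490267
D = (+1.000000+0.000000i)·(+0.490267)·(+1.000000+0.000000i) = +0.490267+0.000000i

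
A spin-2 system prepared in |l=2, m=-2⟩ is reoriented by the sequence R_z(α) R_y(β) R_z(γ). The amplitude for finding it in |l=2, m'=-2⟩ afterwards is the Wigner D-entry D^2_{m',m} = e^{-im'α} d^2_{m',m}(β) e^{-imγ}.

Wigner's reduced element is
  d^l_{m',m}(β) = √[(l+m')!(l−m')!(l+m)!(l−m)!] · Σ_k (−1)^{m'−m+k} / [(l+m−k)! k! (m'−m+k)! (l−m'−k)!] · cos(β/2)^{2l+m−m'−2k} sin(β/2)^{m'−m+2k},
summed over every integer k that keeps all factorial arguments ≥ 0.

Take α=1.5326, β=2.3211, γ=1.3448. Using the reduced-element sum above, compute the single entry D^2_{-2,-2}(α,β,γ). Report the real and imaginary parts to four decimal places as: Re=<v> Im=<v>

Re=0.0219 Im=-0.0128

Split into d^2_{-2,-2}(β=2.3211) × two z-phases.
Half-angle: c=0.398835, s=0.917023. N=√(1·24·1·24)=24.000000
The bounds max(0,m−m')=0 and min(l+m,l−m')=0 give 1 term
  k=0: (−1)^0·24.0000/(24)·0.3988^4·0.9170^0 = +0.025303
d^2_{-2,-2}(2.3211) = +0.025303
Phases: e^{-i·(-2)·1.5326}=-0.997084+0.076318i, e^{-i·(-2)·1.3448}=-0.899579+0.436759i ⇒ D=+0.021852-0.012756i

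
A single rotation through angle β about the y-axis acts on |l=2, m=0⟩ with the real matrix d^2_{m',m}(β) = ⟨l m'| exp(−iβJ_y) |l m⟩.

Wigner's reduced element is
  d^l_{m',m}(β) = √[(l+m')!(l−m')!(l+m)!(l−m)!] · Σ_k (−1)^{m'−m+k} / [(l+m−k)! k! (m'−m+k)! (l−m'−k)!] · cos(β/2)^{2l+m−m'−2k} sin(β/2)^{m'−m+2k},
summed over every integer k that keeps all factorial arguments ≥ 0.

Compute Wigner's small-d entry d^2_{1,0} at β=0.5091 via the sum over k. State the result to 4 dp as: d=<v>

d^2_{1,0}(β=0.5091) via Wigner's sum:
With c≡cos(β/2)=0.967777 and s≡sin(β/2)=0.251810, N=[6·1·2·2]^{1/2}=4.898979
k: max(0,(0)−(1))=0 … min(2+(0),2−(1))=1
  k=0: (−1)^1·4.8990/(2)·0.9678^3·0.2518^1 = -0.559080
  k=1: (−1)^2·4.8990/(2)·0.9678^1·0.2518^3 = +0.037850
d^2_{1,0}(0.5091) = -0.559080 +0.037850 = -0.521230

d=-0.5212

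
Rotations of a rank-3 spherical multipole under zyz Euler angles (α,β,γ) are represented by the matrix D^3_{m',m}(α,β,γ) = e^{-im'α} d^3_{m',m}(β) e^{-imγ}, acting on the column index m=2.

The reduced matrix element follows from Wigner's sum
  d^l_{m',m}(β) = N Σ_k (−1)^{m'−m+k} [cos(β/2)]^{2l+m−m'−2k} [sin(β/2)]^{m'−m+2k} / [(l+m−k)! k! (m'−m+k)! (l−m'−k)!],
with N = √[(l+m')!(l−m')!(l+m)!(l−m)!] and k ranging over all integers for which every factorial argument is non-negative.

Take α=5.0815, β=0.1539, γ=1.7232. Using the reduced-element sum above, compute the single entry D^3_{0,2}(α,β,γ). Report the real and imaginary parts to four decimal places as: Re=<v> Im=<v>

First d^3_{0,2}(β=0.1539), then the phase factors e^{-i(0)α} and e^{-i(2)γ}:
With c≡cos(β/2)=0.997041 and s≡sin(β/2)=0.076874, N=[6·6·120·1]^{1/2}=65.726707
Admissible k: 2..3 (factorial args all ≥0)
  k=2: (−1)^0·65.7267/(12)·0.9970^4·0.0769^2 = +0.031987
  k=3: (−1)^1·65.7267/(12)·0.9970^2·0.0769^4 = -0.000190
d^3_{0,2}(0.1539) = +0.031987 -0.000190 = +0.031797
D = (+1.000000+0.000000i)·(+0.031797)·(-0.953905+0.300109i) = -0.030331+0.009543i

Re=-0.0303 Im=0.0095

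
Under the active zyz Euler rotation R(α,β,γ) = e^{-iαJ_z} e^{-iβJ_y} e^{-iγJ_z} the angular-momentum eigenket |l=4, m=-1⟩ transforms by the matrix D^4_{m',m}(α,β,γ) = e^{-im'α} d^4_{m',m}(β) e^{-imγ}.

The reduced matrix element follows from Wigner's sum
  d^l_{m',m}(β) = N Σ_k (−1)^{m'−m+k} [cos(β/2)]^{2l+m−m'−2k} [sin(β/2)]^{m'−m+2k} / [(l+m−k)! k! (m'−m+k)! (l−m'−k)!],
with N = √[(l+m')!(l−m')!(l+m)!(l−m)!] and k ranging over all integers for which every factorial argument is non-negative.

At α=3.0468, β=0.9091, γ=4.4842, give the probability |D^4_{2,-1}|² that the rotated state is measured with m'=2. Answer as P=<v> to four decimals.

D^4_{2,-1}(3.0468,0.9091,4.4842) = e^{-i·2·3.0468}·d^4_{2,-1}(0.9091)·e^{-i·-1·4.4842}. Compute d first:
With c≡cos(β/2)=0.898459 and s≡sin(β/2)=0.439058, N=[720·2·6·120]^{1/2}=1018.233765
The bounds max(0,m−m')=0 and min(l+m,l−m')=2 give 3 terms
  k=0: (−1)^3·1018.2338/(72)·0.8985^5·0.4391^3 = -0.700763
  k=1: (−1)^4·1018.2338/(48)·0.8985^3·0.4391^5 = +0.251021
  k=2: (−1)^5·1018.2338/(240)·0.8985^1·0.4391^7 = -0.011989
d^4_{2,-1}(0.9091) = -0.700763 +0.251021 -0.011989 = -0.461731
|D^4_{2,-1}|² = |d^4_{2,-1}(β)|² = (-0.461731)² = 0.213196 (the z-rotation phases have unit modulus)

P=0.2132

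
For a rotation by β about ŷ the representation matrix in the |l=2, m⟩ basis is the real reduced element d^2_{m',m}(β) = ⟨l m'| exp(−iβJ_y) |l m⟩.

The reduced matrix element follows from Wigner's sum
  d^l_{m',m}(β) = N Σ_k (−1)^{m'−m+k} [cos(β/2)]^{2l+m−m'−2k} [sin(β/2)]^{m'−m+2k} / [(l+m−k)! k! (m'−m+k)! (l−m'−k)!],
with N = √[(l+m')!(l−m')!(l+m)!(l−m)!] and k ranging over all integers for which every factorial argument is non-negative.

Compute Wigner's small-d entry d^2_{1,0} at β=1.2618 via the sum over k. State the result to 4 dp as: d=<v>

d^2_{1,0}(β=1.2618) via Wigner's sum:
Half-angle: c=0.807497, s=0.589872. N=√(6·1·2·2)=4.898979
k: max(0,(0)−(1))=0 … min(2+(0),2−(1))=1
  k=0: (−1)^1·4.8990/(2)·0.8075^3·0.5899^1 = -0.760774
  k=1: (−1)^2·4.8990/(2)·0.8075^1·0.5899^3 = +0.405966
d^2_{1,0}(1.2618) = -0.760774 +0.405966 = -0.354809

d=-0.3548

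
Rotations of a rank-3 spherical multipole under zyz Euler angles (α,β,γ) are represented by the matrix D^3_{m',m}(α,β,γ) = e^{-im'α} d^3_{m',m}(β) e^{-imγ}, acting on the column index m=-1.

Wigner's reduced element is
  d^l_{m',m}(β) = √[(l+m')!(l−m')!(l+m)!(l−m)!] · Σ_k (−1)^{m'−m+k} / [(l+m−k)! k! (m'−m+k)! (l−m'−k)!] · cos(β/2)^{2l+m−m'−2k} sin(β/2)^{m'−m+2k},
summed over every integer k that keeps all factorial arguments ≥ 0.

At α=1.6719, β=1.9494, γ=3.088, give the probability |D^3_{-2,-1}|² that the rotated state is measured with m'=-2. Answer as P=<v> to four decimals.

P=0.2384

Split into d^3_{-2,-1}(β=1.9494) × two z-phases.
With c≡cos(β/2)=0.561416 and s≡sin(β/2)=0.827534, N=[1·120·2·24]^{1/2}=75.894664
k∈{1,2} keeps every argument non-negative
  k=1: (−1)^0·75.8947/(24)·0.5614^5·0.8275^1 = +0.145952
  k=2: (−1)^1·75.8947/(12)·0.5614^3·0.8275^3 = -0.634223
d^3_{-2,-1}(1.9494) = +0.145952 -0.634223 = -0.488271
|D^3_{-2,-1}|² = |d^3_{-2,-1}(β)|² = (-0.488271)² = 0.238408 (the z-rotation phases have unit modulus)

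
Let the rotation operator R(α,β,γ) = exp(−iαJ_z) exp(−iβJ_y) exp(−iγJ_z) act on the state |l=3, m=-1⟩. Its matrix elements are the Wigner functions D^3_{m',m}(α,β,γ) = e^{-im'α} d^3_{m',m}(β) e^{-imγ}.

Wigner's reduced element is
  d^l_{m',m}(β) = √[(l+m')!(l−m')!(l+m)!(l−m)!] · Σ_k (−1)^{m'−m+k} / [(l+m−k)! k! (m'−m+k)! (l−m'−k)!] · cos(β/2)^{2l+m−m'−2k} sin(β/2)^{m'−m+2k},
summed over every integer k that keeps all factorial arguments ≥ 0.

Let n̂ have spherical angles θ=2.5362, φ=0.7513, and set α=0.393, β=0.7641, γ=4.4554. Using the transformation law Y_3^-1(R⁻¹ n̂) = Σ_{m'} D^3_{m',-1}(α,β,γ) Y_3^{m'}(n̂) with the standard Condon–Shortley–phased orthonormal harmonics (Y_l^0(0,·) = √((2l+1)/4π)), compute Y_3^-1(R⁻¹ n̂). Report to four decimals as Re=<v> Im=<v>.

Re=0.1051 Im=0.2104

Need the full column D^3_{m',-1} for m'=−3..3 at α=0.393, β=0.7641, γ=4.4554.
cos(β/2)=0.927902, sin(β/2)=0.372823
d^3_{-3,-1}: single k=2 term ⇒ +0.399081;  D = +0.317995-0.241132i
d^3_{-2,-1}: k∈[1..2] ⇒ +0.810988 -0.261846 = +0.549142;  D = +0.277141-0.474078i
d^3_{-1,-1}: k∈[0..2] ⇒ +0.638283 -0.824338 +0.099809 = -0.086246;  D = -0.011694+0.085450i
d^3_{0,-1}: k∈[0..2] ⇒ -0.888393 +0.430257 -0.023153 = -0.481289;  D = +0.122329+0.465483i
d^3_{1,-1}: k∈[0..2] ⇒ +0.618254 -0.133078 +0.002685 = +0.487861;  D = -0.295242-0.388381i
d^3_{2,-1}: k∈[0..1] ⇒ -0.261846 +0.021136 = -0.240710;  D = +0.207953+0.121232i
d^3_{3,-1}: single k=0 term ⇒ +0.064426;  D = -0.063842-0.008659i
Y_3^{m'}(θ=2.5362,φ=0.7513) and Σ D·Y over m':
  (+0.3180-0.2411i)·(-0.0485-0.0596i)  (+0.2771-0.4741i)·(-0.0185+0.2715i)  (-0.0117+0.0854i)·(+0.3200-0.2989i)  (+0.1223+0.4655i)·(-0.1168+0.0000i)  (-0.2952-0.3884i)·(-0.3200-0.2989i)  (+0.2080+0.1212i)·(-0.0185-0.2715i)  (-0.0638-0.0087i)·(+0.0485-0.0596i)
Y_3^-1(R⁻¹ n̂) = +0.105115+0.210430i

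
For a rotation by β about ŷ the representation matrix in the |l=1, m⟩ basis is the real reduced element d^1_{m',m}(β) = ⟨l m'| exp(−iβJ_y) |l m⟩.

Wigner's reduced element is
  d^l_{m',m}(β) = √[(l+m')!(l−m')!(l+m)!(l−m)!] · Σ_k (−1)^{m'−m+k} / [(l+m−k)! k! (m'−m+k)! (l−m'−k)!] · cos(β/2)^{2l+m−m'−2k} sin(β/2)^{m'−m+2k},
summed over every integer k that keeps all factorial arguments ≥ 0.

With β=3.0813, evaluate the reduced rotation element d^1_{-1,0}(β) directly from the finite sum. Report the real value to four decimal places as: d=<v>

d=0.0426

d^1_{-1,0}(β=3.0813) via Wigner's sum:
With c≡cos(β/2)=0.030142 and s≡sin(β/2)=0.999546, N=[1·2·1·1]^{1/2}=1.414214
Admissible k: 1..1 (factorial args all ≥0)
  k=1: (−1)^0·1.4142/(1)·0.0301^1·0.9995^1 = +0.042608
d^1_{-1,0}(3.0813) = +0.042608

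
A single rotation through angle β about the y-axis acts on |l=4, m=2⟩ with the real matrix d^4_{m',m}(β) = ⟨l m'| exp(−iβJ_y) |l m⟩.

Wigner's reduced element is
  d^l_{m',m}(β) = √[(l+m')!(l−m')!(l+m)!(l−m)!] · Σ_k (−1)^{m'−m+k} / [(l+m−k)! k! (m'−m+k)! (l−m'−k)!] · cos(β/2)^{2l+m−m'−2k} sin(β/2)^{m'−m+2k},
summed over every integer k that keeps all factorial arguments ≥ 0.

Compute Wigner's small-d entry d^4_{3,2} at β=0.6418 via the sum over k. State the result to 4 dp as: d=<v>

d=-0.5468

d^4_{3,2}(β=0.6418) via Wigner's sum:
Half-angle: c=0.948952, s=0.315421. N=√(5040·1·720·2)=2693.993318
The bounds max(0,m−m')=0 and min(l+m,l−m')=1 give 2 terms
  k=0: (−1)^1·2693.9933/(720)·0.9490^7·0.3154^1 = -0.817831
  k=1: (−1)^2·2693.9933/(240)·0.9490^5·0.3154^3 = +0.271067
d^4_{3,2}(0.6418) = -0.817831 +0.271067 = -0.546764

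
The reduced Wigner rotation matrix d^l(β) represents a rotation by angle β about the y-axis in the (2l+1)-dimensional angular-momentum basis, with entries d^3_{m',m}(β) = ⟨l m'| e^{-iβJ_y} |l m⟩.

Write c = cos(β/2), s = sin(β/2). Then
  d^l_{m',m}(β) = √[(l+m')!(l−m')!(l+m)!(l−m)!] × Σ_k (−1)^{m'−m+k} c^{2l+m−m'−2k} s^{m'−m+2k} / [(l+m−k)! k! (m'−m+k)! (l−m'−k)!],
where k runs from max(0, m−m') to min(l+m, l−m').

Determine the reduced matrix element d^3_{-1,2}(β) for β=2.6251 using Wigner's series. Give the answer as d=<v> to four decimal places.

d^3_{-1,2}(β=2.6251) via Wigner's sum:
Half-angle: c=0.255385, s=0.966839. N=√(2·24·120·1)=75.894664
k: max(0,(2)−(-1))=3 … min(3+(2),3−(-1))=4
  k=3: (−1)^0·75.8947/(12)·0.2554^3·0.9668^3 = +0.095210
  k=4: (−1)^1·75.8947/(24)·0.2554^1·0.9668^5 = -0.682288
d^3_{-1,2}(2.6251) = +0.095210 -0.682288 = -0.587078

d=-0.5871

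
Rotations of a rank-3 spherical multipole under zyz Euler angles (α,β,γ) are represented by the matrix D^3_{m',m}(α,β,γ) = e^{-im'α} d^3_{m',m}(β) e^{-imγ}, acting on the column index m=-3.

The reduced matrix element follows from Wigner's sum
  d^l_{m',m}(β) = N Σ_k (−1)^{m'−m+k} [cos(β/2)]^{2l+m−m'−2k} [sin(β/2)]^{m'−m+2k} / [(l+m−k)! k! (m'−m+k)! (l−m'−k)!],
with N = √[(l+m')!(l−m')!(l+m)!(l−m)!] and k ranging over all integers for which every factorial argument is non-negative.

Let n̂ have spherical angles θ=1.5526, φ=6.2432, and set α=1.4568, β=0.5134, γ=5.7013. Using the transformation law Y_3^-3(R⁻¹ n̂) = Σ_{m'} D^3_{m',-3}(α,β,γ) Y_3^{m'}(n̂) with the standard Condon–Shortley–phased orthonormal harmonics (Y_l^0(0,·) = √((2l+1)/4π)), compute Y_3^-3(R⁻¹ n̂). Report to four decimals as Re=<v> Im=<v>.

Need the full column D^3_{m',-3} for m'=−3..3 at α=1.4568, β=0.5134, γ=5.7013.
cos(β/2)=0.967233, sin(β/2)=0.253890
d^3_{-3,-3}: single k=0 term ⇒ +0.818817;  D = -0.711864+0.404613i
d^3_{-2,-3}: single k=0 term ⇒ -0.526474;  D = -0.206401-0.484328i
d^3_{-1,-3}: single k=0 term ⇒ +0.218505;  D = +0.209453-0.062242i
d^3_{0,-3}: single k=0 term ⇒ -0.066229;  D = +0.011522+0.065219i
d^3_{1,-3}: single k=0 term ⇒ +0.015055;  D = -0.015027+0.000916i
d^3_{2,-3}: single k=0 term ⇒ -0.002499;  D = +0.000133-0.002496i
d^3_{3,-3}: single k=0 term ⇒ +0.000268;  D = +0.000264+0.000045i
Y_3^{m'}(θ=1.5526,φ=6.2432) and Σ D·Y over m':
  (-0.7119+0.4046i)·(+0.4140+0.0499i)  (-0.2064-0.4843i)·(+0.0185+0.0015i)  (+0.2095-0.0622i)·(-0.3223-0.0129i)  (+0.0115+0.0652i)·(-0.0204+0.0000i)  (-0.0150+0.0009i)·(+0.3223-0.0129i)  (+0.0001-0.0025i)·(+0.0185-0.0015i)  (+0.0003+0.0000i)·(-0.4140+0.0499i)
Y_3^-3(R⁻¹ n̂) = -0.391519+0.139183i

Re=-0.3915 Im=0.1392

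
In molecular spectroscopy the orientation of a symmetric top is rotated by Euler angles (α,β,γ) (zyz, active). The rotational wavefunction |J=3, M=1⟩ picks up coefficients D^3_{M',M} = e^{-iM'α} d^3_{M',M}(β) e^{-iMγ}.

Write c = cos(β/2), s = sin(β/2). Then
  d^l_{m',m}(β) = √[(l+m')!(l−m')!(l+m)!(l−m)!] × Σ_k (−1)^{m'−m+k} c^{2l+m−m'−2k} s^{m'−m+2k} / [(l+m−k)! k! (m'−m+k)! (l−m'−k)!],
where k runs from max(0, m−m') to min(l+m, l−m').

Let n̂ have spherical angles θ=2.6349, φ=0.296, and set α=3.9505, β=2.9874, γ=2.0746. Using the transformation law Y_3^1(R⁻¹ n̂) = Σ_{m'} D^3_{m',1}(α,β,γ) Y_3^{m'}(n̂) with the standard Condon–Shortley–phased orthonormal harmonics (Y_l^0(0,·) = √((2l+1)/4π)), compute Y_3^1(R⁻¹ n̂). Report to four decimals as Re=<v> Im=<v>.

Re=0.0411 Im=0.4240

Need the full column D^3_{m',1} for m'=−3..3 at α=3.9505, β=2.9874, γ=2.0746.
cos(β/2)=0.077020, sin(β/2)=0.997030
d^3_{-3,1}: single k=4 term ⇒ +0.022703;  D = -0.021310-0.007830i
d^3_{-2,1}: k∈[3..4] ⇒ +0.002864 -0.239963 = -0.237099;  D = -0.212790+0.104576i
d^3_{-1,1}: k∈[2..4] ⇒ +0.000210 -0.046895 +0.982309 = +0.935624;  D = -0.281054+0.892413i
d^3_{0,1}: k∈[1..3] ⇒ +0.000009 -0.004706 +0.262866 = +0.258169;  D = -0.124634-0.226092i
d^3_{1,1}: k∈[0..2] ⇒ +0.000000 -0.000280 +0.035171 = +0.034892;  D = +0.033736+0.008905i
d^3_{2,1}: k∈[0..1] ⇒ -0.000009 +0.002864 = +0.002855;  D = -0.002433+0.001494i
d^3_{3,1}: single k=0 term ⇒ +0.000135;  D = +0.000028-0.000132i
Y_3^{m'}(θ=2.6349,φ=0.296) and Σ D·Y over m':
  (-0.0213-0.0078i)·(+0.0301-0.0370i)  (-0.2128+0.1046i)·(-0.1746+0.1174i)  (-0.2811+0.8924i)·(+0.4234-0.1291i)  (-0.1246-0.2261i)·(-0.2684+0.0000i)  (+0.0337+0.0089i)·(-0.4234-0.1291i)  (-0.0024+0.0015i)·(-0.1746-0.1174i)  (+0.0000-0.0001i)·(-0.0301-0.0370i)
Y_3^1(R⁻¹ n̂) = +0.041085+0.424029i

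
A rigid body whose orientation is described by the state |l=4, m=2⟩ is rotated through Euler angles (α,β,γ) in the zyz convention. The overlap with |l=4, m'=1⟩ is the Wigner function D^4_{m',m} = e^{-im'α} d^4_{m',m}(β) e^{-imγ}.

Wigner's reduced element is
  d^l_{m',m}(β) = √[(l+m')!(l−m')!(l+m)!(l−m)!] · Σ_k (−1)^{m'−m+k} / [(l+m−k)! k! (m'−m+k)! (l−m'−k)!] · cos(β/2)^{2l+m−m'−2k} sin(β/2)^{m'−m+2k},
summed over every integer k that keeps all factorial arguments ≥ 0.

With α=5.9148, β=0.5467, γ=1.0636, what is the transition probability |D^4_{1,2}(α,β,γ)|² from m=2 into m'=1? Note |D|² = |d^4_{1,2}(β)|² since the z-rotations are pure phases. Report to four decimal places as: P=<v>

P=0.3042

D^4_{1,2}(5.9148,0.5467,1.0636) = e^{-i·1·5.9148}·d^4_{1,2}(0.5467)·e^{-i·2·1.0636}. Compute d first:
With c≡cos(β/2)=0.962872 and s≡sin(β/2)=0.269959, N=[120·6·720·2]^{1/2}=1018.233765
Admissible k: 1..3 (factorial args all ≥0)
  k=1: (−1)^0·1018.2338/(240)·0.9629^7·0.2700^1 = +0.878847
  k=2: (−1)^1·1018.2338/(48)·0.9629^5·0.2700^3 = -0.345414
  k=3: (−1)^2·1018.2338/(72)·0.9629^3·0.2700^5 = +0.018101
d^4_{1,2}(0.5467) = +0.878847 -0.345414 +0.018101 = +0.551534
|D^4_{1,2}|² = |d^4_{1,2}(β)|² = (+0.551534)² = 0.304189 (the z-rotation phases have unit modulus)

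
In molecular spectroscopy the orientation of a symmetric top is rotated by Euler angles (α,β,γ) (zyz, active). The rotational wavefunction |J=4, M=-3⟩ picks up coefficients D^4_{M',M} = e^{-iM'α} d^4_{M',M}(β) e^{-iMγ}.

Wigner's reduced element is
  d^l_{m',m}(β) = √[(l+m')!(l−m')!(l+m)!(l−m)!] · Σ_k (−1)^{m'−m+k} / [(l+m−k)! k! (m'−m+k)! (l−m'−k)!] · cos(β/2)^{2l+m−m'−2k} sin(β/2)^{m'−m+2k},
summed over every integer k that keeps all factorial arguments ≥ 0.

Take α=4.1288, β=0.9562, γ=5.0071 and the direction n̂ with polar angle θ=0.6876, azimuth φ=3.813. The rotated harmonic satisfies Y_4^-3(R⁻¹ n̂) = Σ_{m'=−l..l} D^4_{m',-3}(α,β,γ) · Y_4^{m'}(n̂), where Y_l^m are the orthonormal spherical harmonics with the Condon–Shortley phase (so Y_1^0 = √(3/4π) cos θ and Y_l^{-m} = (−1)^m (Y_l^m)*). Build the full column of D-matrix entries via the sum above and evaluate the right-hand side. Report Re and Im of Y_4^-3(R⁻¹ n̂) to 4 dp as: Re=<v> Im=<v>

Re=-0.0390 Im=-0.0286

Need the full column D^4_{m',-3} for m'=−4..4 at α=4.1288, β=0.9562, γ=5.0071.
cos(β/2)=0.887871, sin(β/2)=0.460093
d^4_{-4,-3}: single k=1 term ⇒ +0.566029;  D = +0.561920+0.068083i
d^4_{-3,-3}: k∈[0..1] ⇒ +0.386187 -0.725918 = -0.339731;  D = +0.219940-0.258927i
d^4_{-2,-3}: k∈[0..1] ⇒ -0.748786 +0.603213 = -0.145573;  D = +0.040656+0.139780i
d^4_{-1,-3}: k∈[0..1] ⇒ +0.823114 -0.368384 = +0.454730;  D = +0.434347+0.134618i
d^4_{0,-3}: k∈[0..1] ⇒ -0.635843 +0.170742 = -0.465100;  D = +0.359693-0.294855i
d^4_{1,-3}: k∈[0..1] ⇒ +0.368384 -0.059353 = +0.309031;  D = -0.031797-0.307391i
d^4_{2,-3}: k∈[0..1] ⇒ -0.161981 +0.014499 = -0.147482;  D = -0.130780-0.068171i
d^4_{3,-3}: k∈[0..1] ⇒ +0.052345 -0.002008 = +0.050337;  D = -0.044012+0.024428i
d^4_{4,-3}: single k=0 term ⇒ -0.010960;  D = -0.000842+0.010928i
Y_4^{m'}(θ=0.6876,φ=3.813) and Σ D·Y over m':
  (+0.5619+0.0681i)·(-0.0645-0.0316i)  (+0.2199-0.2589i)·(+0.1061+0.2234i)  (+0.0407+0.1398i)·(+0.0969-0.4175i)  (+0.4343+0.1346i)·(-0.2144+0.1704i)  (+0.3597-0.2949i)·(-0.2574+0.0000i)  (-0.0318-0.3074i)·(+0.2144+0.1704i)  (-0.1308-0.0682i)·(+0.0969+0.4175i)  (-0.0440+0.0244i)·(-0.1061+0.2234i)  (-0.0008+0.0109i)·(-0.0645+0.0316i)
Y_4^-3(R⁻¹ n̂) = -0.039010-0.028571i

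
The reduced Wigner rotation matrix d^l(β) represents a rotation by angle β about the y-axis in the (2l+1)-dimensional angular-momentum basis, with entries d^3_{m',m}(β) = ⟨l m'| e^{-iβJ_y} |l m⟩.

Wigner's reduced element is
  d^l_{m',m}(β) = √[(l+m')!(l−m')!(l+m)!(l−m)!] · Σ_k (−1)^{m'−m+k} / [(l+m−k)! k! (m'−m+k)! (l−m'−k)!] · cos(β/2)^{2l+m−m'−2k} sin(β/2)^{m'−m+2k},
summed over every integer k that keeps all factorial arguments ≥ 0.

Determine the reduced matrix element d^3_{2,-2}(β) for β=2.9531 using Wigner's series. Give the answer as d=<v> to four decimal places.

d^3_{2,-2}(β=2.9531) via Wigner's sum:
With c≡cos(β/2)=0.094107 and s≡sin(β/2)=0.995562, N=[120·1·1·120]^{1/2}=120.000000
The bounds max(0,m−m')=0 and min(l+m,l−m')=1 give 2 terms
  k=0: (−1)^4·120.0000/(24)·0.0941^2·0.9956^4 = +0.043500
  k=1: (−1)^5·120.0000/(120)·0.0941^0·0.9956^6 = -0.973666
d^3_{2,-2}(2.9531) = +0.043500 -0.973666 = -0.930167

d=-0.9302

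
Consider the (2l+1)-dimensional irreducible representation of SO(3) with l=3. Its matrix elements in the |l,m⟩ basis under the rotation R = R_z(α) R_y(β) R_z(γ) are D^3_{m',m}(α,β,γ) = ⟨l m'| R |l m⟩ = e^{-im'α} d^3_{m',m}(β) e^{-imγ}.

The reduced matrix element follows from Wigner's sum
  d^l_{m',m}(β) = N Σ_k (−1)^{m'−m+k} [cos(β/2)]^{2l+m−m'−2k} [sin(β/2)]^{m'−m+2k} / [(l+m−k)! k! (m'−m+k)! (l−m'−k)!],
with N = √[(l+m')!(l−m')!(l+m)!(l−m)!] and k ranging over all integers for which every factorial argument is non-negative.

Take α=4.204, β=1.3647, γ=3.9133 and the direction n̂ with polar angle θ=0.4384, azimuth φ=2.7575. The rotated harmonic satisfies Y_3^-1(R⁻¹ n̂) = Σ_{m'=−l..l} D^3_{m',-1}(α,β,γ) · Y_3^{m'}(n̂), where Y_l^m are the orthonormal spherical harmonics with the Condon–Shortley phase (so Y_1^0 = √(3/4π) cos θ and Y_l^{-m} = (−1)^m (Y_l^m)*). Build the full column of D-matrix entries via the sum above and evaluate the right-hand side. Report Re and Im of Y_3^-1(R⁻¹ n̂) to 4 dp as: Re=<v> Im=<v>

Re=-0.2142 Im=-0.0718

Need the full column D^3_{m',-1} for m'=−3..3 at α=4.204, β=1.3647, γ=3.9133.
cos(β/2)=0.776093, sin(β/2)=0.630619
d^3_{-3,-1}: single k=2 term ⇒ +0.558771;  D = -0.382292-0.407527i
d^3_{-2,-1}: k∈[1..2] ⇒ +0.561481 -0.741432 = -0.179951;  D = -0.174574+0.043661i
d^3_{-1,-1}: k∈[0..2] ⇒ +0.218516 -1.154193 +0.571539 = -0.364138;  D = +0.094780-0.351587i
d^3_{0,-1}: k∈[0..2] ⇒ -0.615072 +1.218297 -0.268126 = +0.335100;  D = -0.240173-0.233685i
d^3_{1,-1}: k∈[0..2] ⇒ +0.865645 -0.762052 +0.062893 = +0.166486;  D = +0.159500-0.047719i
d^3_{2,-1}: k∈[0..1] ⇒ -0.741432 +0.244764 = -0.496668;  D = +0.107267-0.484946i
d^3_{3,-1}: single k=0 term ⇒ +0.368927;  D = -0.275878-0.244946i
Y_3^{m'}(θ=0.4384,φ=2.7575) and Σ D·Y over m':
  (-0.3823-0.4075i)·(-0.0130-0.0292i)  (-0.1746+0.0437i)·(+0.1199+0.1159i)  (+0.0948-0.3516i)·(-0.3942-0.1593i)  (-0.2402-0.2337i)·(+0.3713+0.0000i)  (+0.1595-0.0477i)·(+0.3942-0.1593i)  (+0.1073-0.4849i)·(+0.1199-0.1159i)  (-0.2759-0.2449i)·(+0.0130-0.0292i)
Y_3^-1(R⁻¹ n̂) = -0.214249-0.071781i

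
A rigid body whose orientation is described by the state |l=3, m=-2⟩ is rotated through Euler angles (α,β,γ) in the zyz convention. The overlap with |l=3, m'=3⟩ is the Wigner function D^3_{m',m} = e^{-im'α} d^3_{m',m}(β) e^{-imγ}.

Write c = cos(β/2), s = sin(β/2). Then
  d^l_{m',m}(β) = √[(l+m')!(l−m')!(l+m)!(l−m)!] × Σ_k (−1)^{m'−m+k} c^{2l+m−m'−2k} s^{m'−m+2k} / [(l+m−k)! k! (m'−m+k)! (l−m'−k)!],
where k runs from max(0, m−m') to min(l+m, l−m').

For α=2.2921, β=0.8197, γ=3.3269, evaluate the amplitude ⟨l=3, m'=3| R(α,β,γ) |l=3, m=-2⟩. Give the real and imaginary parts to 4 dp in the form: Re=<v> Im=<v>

D^3_{3,-2}(2.2921,0.8197,3.3269) = e^{-i·3·2.2921}·d^3_{3,-2}(0.8197)·e^{-i·-2·3.3269}. Compute d first:
Half-angle: c=0.917181, s=0.398472. N=√(720·1·1·120)=293.938769
k∈{0} keeps every argument non-negative
  k=0: (−1)^5·293.9388/(120)·0.9172^1·0.3985^5 = -0.022569
d^3_{3,-2}(0.8197) = -0.022569
Phases: e^{-i·(3)·2.2921}=+0.829204-0.558946i, e^{-i·(-2)·3.3269}=+0.932105+0.362188i ⇒ D=-0.022013+0.004980i

Re=-0.0220 Im=0.0050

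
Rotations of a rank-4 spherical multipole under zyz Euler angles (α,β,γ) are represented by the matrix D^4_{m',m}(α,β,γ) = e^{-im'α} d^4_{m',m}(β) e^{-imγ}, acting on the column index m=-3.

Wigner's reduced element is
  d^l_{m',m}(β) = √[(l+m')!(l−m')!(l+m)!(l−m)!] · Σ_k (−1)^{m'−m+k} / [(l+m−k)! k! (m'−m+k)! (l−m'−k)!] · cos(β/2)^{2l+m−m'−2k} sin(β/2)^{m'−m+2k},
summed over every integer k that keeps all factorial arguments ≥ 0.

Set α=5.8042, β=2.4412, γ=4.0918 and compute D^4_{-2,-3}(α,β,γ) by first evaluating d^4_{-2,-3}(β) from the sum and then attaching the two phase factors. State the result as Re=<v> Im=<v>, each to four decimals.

Split into d^4_{-2,-3}(β=2.4412) × two z-phases.
Half-angle: c=0.343082, s=0.939305. N=√(2·720·1·5040)=2693.993318
k∈{0,1} keeps every argument non-negative
  k=0: (−1)^1·2693.9933/(720)·0.3431^7·0.9393^1 = -0.001966
  k=1: (−1)^2·2693.9933/(240)·0.3431^5·0.9393^3 = +0.044218
d^4_{-2,-3}(2.4412) = -0.001966 +0.044218 = +0.042251
D = (+0.575181-0.818026i)·(+0.042251)·(+0.957966-0.286882i) = +0.013365-0.040082i

Re=0.0134 Im=-0.0401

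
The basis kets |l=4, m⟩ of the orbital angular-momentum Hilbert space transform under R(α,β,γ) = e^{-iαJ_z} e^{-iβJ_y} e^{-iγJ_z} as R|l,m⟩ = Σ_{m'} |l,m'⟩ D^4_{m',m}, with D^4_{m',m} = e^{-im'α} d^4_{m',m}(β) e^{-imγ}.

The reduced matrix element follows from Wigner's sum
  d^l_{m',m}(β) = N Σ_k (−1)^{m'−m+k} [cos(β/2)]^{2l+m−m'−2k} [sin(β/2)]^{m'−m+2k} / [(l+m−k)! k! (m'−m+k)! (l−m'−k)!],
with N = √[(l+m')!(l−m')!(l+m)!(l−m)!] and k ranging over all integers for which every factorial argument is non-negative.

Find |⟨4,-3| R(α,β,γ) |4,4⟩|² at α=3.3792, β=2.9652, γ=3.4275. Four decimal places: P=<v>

Split into d^4_{-3,4}(β=2.9652) × two z-phases.
c=cos(2.9652/2)=0.088082, s=sin(2.9652/2)=0.996113; N=√[1·5040·40320·1]=14255.272709
The bounds max(0,m−m')=7 and min(l+m,l−m')=7 give 1 term
  k=7: (−1)^0·14255.2727/(5040)·0.0881^1·0.9961^7 = +0.242434
d^4_{-3,4}(2.9652) = +0.242434
|D^4_{-3,4}|² = |d^4_{-3,4}(β)|² = (+0.242434)² = 0.058774 (the z-rotation phases have unit modulus)

P=0.0588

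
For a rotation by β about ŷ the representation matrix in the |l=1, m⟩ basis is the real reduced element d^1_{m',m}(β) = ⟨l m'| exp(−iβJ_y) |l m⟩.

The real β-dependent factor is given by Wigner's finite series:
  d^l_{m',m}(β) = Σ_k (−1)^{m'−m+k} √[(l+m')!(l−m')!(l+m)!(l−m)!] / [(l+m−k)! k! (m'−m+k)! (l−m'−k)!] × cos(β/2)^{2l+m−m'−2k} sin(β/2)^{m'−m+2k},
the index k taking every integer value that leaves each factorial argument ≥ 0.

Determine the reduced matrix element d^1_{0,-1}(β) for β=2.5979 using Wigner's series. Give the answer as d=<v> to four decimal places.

d^1_{0,-1}(β=2.5979) via Wigner's sum:
Half-angle: c=0.268510, s=0.963277. N=√(1·1·1·2)=1.414214
k∈{0} keeps every argument non-negative
  k=0: (−1)^1·1.4142/(1)·0.2685^1·0.9633^1 = -0.365786
d^1_{0,-1}(2.5979) = -0.365786

d=-0.3658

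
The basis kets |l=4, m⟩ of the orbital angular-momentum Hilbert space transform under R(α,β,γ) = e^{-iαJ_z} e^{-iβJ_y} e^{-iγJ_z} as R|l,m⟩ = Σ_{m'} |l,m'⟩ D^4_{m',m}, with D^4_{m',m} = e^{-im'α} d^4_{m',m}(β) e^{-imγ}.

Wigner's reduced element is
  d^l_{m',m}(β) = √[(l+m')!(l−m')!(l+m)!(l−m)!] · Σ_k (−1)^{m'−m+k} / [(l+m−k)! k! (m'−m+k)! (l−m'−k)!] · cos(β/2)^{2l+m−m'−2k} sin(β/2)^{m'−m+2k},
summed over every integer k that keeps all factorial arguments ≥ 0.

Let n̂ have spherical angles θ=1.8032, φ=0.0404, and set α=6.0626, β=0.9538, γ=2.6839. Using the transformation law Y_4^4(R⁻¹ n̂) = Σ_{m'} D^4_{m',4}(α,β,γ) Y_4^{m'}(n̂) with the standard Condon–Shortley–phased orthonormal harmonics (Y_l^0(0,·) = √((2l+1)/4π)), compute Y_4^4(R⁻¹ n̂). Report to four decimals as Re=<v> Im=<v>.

Need the full column D^4_{m',4} for m'=−4..4 at α=6.0626, β=0.9538, γ=2.6839.
cos(β/2)=0.888422, sin(β/2)=0.459027
d^4_{-4,4}: single k=8 term ⇒ +0.001971;  D = +0.001149+0.001602i
d^4_{-3,4}: single k=7 term ⇒ +0.010790;  D = +0.004220+0.009931i
d^4_{-2,4}: single k=6 term ⇒ +0.039070;  D = +0.007041+0.038431i
d^4_{-1,4}: single k=5 term ⇒ +0.106941;  D = -0.004211+0.106858i
d^4_{0,4}: single k=4 term ⇒ +0.231409;  D = -0.059485+0.223633i
d^4_{1,4}: single k=3 term ⇒ +0.400596;  D = -0.185186+0.355223i
d^4_{2,4}: single k=2 term ⇒ +0.548242;  D = -0.353667+0.418914i
d^4_{3,4}: single k=1 term ⇒ +0.567178;  D = -0.451841+0.342826i
d^4_{4,4}: single k=0 term ⇒ +0.388110;  D = -0.353024+0.161256i
Y_4^{m'}(θ=1.8032,φ=0.0404) and Σ D·Y over m':
  (+0.0011+0.0016i)·(+0.3917-0.0638i)  (+0.0042+0.0099i)·(-0.2637+0.0321i)  (+0.0070+0.0384i)·(-0.1985+0.0161i)  (-0.0042+0.1069i)·(+0.2785-0.0113i)  (-0.0595+0.2236i)·(+0.1594+0.0000i)  (-0.1852+0.3552i)·(-0.2785-0.0113i)  (-0.3537+0.4189i)·(-0.1985-0.0161i)  (-0.4518+0.3428i)·(+0.2637+0.0321i)  (-0.3530+0.1613i)·(+0.3917+0.0638i)
Y_4^4(R⁻¹ n̂) = -0.158562-0.001789i

Re=-0.1586 Im=-0.0018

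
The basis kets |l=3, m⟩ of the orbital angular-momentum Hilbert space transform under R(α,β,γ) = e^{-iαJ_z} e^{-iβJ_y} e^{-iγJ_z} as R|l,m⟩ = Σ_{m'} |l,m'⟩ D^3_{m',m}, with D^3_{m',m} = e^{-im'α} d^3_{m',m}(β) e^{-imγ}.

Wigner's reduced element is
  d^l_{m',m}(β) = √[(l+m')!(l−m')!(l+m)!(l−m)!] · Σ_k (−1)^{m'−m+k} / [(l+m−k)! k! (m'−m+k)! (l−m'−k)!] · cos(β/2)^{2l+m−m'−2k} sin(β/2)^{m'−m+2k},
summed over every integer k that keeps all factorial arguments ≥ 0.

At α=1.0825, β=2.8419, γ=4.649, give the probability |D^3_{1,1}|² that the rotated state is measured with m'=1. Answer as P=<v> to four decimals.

Split into d^3_{1,1}(β=2.8419) × two z-phases.
c=cos(2.8419/2)=0.149286, s=sin(2.8419/2)=0.988794; N=√[24·2·24·2]=48.000000
Admissible k: 0..2 (factorial args all ≥0)
  k=0: (−1)^0·48.0000/(48)·0.1493^6·0.9888^0 = +0.000011
  k=1: (−1)^1·48.0000/(6)·0.1493^4·0.9888^2 = -0.003885
  k=2: (−1)^2·48.0000/(8)·0.1493^2·0.9888^4 = +0.127824
d^3_{1,1}(2.8419) = +0.000011 -0.003885 +0.127824 = +0.123951
|D^3_{1,1}|² = |d^3_{1,1}(β)|² = (+0.123951)² = 0.015364 (the z-rotation phases have unit modulus)

P=0.0154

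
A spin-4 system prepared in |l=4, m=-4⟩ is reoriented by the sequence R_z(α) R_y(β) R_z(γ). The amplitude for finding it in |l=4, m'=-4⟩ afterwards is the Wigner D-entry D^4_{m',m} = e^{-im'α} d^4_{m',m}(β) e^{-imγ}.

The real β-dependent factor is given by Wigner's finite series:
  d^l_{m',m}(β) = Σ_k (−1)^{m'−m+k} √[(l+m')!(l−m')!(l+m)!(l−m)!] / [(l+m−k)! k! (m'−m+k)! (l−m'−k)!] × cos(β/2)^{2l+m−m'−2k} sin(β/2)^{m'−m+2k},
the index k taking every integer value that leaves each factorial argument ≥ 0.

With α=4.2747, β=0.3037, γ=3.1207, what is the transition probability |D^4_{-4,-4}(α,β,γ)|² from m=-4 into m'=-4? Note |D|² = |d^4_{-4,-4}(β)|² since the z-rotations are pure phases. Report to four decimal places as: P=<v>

P=0.8310

D^4_{-4,-4}(4.2747,0.3037,3.1207) = e^{-i·-4·4.2747}·d^4_{-4,-4}(0.3037)·e^{-i·-4·3.1207}. Compute d first:
With c≡cos(β/2)=0.988493 and s≡sin(β/2)=0.151267, N=[1·40320·1·40320]^{1/2}=40320.000000
k∈{0} keeps every argument non-negative
  k=0: (−1)^0·40320.0000/(40320)·0.9885^8·0.1513^0 = +0.911567
d^4_{-4,-4}(0.3037) = +0.911567
|D^4_{-4,-4}|² = |d^4_{-4,-4}(β)|² = (+0.911567)² = 0.830954 (the z-rotation phases have unit modulus)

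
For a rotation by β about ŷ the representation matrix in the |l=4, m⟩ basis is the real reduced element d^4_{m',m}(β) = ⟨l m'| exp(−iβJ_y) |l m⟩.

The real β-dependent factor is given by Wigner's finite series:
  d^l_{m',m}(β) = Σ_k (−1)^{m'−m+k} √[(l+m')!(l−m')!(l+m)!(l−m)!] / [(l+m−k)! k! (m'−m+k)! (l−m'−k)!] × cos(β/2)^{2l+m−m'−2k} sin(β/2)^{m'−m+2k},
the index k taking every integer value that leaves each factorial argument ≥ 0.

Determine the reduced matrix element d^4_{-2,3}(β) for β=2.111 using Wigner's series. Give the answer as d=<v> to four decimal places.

d=-0.0263

d^4_{-2,3}(β=2.111) via Wigner's sum:
With c≡cos(β/2)=0.492793 and s≡sin(β/2)=0.870147, N=[2·720·5040·1]^{1/2}=2693.993318
k: max(0,(3)−(-2))=5 … min(4+(3),4−(-2))=6
  k=5: (−1)^0·2693.9933/(240)·0.4928^3·0.8701^5 = +0.670101
  k=6: (−1)^1·2693.9933/(720)·0.4928^1·0.8701^7 = -0.696427
d^4_{-2,3}(2.111) = +0.670101 -0.696427 = -0.026326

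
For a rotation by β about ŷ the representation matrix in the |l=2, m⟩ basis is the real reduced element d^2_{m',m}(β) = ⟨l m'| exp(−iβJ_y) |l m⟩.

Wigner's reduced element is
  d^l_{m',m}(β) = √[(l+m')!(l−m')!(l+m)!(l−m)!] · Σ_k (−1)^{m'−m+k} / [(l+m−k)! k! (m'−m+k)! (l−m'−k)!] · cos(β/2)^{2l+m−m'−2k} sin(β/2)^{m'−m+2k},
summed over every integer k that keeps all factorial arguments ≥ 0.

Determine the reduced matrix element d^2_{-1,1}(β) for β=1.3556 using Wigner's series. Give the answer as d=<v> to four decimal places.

d^2_{-1,1}(β=1.3556) via Wigner's sum:
Half-angle: c=0.778954, s=0.627081. N=√(1·6·6·1)=6.000000
k: max(0,(1)−(-1))=2 … min(2+(1),2−(-1))=3
  k=2: (−1)^0·6.0000/(2)·0.7790^2·0.6271^2 = +0.715801
  k=3: (−1)^1·6.0000/(6)·0.7790^0·0.6271^4 = -0.154630
d^2_{-1,1}(1.3556) = +0.715801 -0.154630 = +0.561171

d=0.5612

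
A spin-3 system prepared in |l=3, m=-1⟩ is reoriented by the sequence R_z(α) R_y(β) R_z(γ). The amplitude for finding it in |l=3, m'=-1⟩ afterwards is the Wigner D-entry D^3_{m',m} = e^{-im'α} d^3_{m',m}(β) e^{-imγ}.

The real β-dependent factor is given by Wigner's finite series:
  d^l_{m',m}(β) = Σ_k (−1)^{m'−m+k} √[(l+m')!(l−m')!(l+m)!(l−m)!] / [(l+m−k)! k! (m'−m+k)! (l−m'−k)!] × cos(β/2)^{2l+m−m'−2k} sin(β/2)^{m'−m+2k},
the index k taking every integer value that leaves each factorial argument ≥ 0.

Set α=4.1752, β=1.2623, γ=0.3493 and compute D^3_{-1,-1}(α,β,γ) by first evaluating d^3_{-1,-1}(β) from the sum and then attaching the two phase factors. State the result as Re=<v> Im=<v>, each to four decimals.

Re=0.0808 Im=0.4248

Split into d^3_{-1,-1}(β=1.2623) × two z-phases.
With c≡cos(β/2)=0.807349 and s≡sin(β/2)=0.590074, N=[2·24·2·24]^{1/2}=48.000000
The bounds max(0,m−m')=0 and min(l+m,l−m')=2 give 3 terms
  k=0: (−1)^0·48.0000/(48)·0.8073^6·0.5901^0 = +0.276930
  k=1: (−1)^1·48.0000/(6)·0.8073^4·0.5901^2 = -1.183446
  k=2: (−1)^2·48.0000/(8)·0.8073^2·0.5901^4 = +0.474132
d^3_{-1,-1}(1.2623) = +0.276930 -1.183446 +0.474132 = -0.432385
Phases: e^{-i·(-1)·4.1752}=-0.511723-0.859151i, e^{-i·(-1)·0.3493}=+0.939613+0.342240i ⇒ D=+0.080763+0.424775i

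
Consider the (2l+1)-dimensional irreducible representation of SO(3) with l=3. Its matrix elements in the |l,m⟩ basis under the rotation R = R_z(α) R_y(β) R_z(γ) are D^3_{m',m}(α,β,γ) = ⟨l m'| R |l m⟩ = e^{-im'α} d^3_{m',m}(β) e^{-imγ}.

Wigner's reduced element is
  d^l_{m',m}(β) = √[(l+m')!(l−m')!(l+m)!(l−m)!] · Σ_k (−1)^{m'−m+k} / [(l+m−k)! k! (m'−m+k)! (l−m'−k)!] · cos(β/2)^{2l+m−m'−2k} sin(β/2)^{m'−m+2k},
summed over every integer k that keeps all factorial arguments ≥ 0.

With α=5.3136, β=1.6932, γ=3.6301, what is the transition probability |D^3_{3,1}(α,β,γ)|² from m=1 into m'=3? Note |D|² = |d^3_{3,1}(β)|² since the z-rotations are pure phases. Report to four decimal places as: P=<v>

P=0.1753

D^3_{3,1}(5.3136,1.6932,3.6301) = e^{-i·3·5.3136}·d^3_{3,1}(1.6932)·e^{-i·1·3.6301}. Compute d first:
With c≡cos(β/2)=0.662534 and s≡sin(β/2)=0.749032, N=[720·1·24·2]^{1/2}=185.903201
Admissible k: 0..0 (factorial args all ≥0)
  k=0: (−1)^2·185.9032/(48)·0.6625^4·0.7490^2 = +0.418676
d^3_{3,1}(1.6932) = +0.418676
|D^3_{3,1}|² = |d^3_{3,1}(β)|² = (+0.418676)² = 0.175290 (the z-rotation phases have unit modulus)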